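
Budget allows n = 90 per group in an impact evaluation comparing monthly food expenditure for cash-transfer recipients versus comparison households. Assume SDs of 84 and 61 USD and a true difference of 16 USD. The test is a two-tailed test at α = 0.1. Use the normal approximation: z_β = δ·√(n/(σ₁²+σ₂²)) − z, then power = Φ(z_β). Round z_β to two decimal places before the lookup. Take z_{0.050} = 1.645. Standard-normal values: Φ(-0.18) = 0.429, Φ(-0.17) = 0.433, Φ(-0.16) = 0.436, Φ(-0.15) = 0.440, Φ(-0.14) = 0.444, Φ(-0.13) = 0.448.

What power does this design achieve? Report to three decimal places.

Power ≈ 0.429

z_β = δ·√(n/(σ₁²+σ₂²)) − z_{α/2}
    = 16 · √(90/10777) − 1.645
    = 16 · 0.09138 − 1.645
    = 1.4622 − 1.645 = -0.1828 → -0.18
Power = Φ(-0.18) = 0.429.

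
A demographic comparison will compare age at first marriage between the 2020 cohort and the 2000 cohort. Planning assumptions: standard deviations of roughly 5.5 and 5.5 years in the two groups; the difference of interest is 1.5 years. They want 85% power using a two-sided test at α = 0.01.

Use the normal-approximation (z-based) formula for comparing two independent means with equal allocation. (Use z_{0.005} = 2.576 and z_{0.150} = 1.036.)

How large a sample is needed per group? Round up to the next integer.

n = (z_{α/2} + z_β)² · (σ₁² + σ₂²) / δ²
  = (2.576 + 1.036)² · (5.5² + 5.5² = 60.5) / 1.5²
  = 13.0465 · 60.5 / 2.25
  = 350.81
Round up → n = 351 per group.

n = 351 per group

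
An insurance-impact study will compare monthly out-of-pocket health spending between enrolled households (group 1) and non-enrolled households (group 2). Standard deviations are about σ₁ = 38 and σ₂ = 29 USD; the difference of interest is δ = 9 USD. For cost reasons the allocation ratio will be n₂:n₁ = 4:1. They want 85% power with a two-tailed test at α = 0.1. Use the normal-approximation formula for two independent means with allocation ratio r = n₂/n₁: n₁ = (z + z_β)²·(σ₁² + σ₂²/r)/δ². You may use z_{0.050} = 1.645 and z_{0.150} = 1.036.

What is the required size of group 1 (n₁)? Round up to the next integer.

n₁ = 147

n₁ = (z_{α/2} + z_β)² · (σ₁² + σ₂²/r) / δ²
   = (1.645 + 1.036)² · (38² + 29²/4) / 9²
   = 7.1878 · (1444 + 210.25) / 81
   = 7.1878 · 1654.2 / 81
   = 146.79
Round up → n₁ = 147; n₂ = r·n₁ = 4 × 147 = 588.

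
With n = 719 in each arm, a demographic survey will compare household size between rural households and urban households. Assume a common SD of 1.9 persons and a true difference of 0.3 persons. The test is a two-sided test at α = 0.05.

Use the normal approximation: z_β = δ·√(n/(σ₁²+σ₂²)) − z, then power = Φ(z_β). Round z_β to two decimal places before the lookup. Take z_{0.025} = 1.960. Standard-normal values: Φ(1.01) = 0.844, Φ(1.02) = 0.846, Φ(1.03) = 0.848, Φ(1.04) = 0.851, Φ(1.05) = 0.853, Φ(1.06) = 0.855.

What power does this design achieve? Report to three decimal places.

Power ≈ 0.848

z_β = δ·√(n/(σ₁²+σ₂²)) − z_{α/2}
    = 0.3 · √(719/7.22) − 1.960
    = 0.3 · 9.97920 − 1.960
    = 2.9938 − 1.960 = 1.0338 → 1.03
Power = Φ(1.03) = 0.848.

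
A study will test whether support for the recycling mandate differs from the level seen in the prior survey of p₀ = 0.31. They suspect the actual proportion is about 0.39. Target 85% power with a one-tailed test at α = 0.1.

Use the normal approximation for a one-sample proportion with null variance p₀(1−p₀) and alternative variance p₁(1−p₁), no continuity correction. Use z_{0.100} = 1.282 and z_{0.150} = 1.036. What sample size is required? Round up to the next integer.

n = 189

n = [z_α·√(p₀q₀) + z_β·√(p₁q₁)]² / (p₁ − p₀)²
  = [1.282·√(0.31·0.69) + 1.036·√(0.39·0.61)]² / (0.08)²
  = [1.282·0.4625 + 1.036·0.4877]² / 0.0064
  = [1.0982]² / 0.0064
  = 188.45
Round up → n = 189.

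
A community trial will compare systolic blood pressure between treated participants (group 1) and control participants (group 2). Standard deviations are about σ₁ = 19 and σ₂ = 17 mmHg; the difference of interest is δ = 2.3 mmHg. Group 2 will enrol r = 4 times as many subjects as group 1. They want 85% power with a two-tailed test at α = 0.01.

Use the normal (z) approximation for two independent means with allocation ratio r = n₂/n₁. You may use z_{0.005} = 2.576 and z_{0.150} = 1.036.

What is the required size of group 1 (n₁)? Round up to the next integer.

n₁ = 1069

n₁ = (z_{α/2} + z_β)² · (σ₁² + σ₂²/r) / δ²
   = (2.576 + 1.036)² · (19² + 17²/4) / 2.3²
   = 13.0465 · (361 + 72.25) / 5.29
   = 13.0465 · 433.25 / 5.29
   = 1068.51
Round up → n₁ = 1069; n₂ = r·n₁ = 4 × 1069 = 4276.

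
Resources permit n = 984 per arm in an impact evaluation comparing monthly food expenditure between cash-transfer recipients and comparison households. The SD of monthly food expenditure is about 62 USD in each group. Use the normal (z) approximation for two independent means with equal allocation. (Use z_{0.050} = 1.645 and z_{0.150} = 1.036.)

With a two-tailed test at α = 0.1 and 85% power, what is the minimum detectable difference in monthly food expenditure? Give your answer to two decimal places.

Minimum detectable difference ≈ 7.49 USD

δ = (z_{α/2} + z_β) · √((σ₁²+σ₂²)/n)
  = (1.645 + 1.036) · √(7688/984)
  = 2.681 · √7.813
  = 2.681 · 2.7952
  = 7.4939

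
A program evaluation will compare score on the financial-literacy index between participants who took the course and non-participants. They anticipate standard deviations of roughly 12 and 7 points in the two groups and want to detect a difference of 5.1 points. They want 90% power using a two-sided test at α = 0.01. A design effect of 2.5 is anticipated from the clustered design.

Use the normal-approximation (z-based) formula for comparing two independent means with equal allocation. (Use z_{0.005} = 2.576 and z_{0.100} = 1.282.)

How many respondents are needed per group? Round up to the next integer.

n = 277 per group

n = (z_{α/2} + z_β)² · (σ₁² + σ₂²) / δ²
  = (2.576 + 1.282)² · (12² + 7² = 193) / 5.1²
  = 14.8842 · 193 / 26.01
  = 110.44
Design effect: 2.5 × 110.44 = 276.11.
Round up → n = 277 per group.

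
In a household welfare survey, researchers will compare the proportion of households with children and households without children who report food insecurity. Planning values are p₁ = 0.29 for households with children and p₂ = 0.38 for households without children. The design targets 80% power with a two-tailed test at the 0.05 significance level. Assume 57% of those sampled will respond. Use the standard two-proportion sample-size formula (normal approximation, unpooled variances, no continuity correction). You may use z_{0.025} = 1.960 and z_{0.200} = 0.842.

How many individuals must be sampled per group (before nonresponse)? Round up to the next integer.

n = (z_{α/2} + z_β)² · [p₁(1−p₁) + p₂(1−p₂)] / (p₁ − p₂)²
  = (1.960 + 0.842)² · (0.29·0.71 + 0.38·0.62) / (-0.09)²
  = (2.802)² · (0.2059 + 0.2356) / 0.0081
  = 7.8512 · 0.4415 / 0.0081
  = 427.94
Adjust for 57% response: 427.94 / 0.57 = 750.77.
Round up → n = 751 per group.

n = 751 per group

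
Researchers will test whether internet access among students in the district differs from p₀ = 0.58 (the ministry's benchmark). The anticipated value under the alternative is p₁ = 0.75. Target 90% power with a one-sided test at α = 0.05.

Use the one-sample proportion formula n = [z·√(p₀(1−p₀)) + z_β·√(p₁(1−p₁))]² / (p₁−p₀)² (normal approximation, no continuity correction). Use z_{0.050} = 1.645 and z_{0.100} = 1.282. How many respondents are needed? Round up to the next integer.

n = [z_α·√(p₀q₀) + z_β·√(p₁q₁)]² / (p₁ − p₀)²
  = [1.645·√(0.58·0.42) + 1.282·√(0.75·0.25)]² / (0.17)²
  = [1.645·0.4936 + 1.282·0.4330]² / 0.0289
  = [1.3670]² / 0.0289
  = 64.66
Round up → n = 65.

n = 65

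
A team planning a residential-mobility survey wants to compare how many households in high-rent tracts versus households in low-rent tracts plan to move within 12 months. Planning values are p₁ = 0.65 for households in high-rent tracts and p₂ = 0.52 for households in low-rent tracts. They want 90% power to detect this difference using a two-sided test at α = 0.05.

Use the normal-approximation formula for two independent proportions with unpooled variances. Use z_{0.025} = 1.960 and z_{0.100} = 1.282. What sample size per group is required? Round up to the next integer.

n = (z_{α/2} + z_β)² · [p₁(1−p₁) + p₂(1−p₂)] / (p₁ − p₂)²
  = (1.960 + 1.282)² · (0.65·0.35 + 0.52·0.48) / (0.13)²
  = (3.242)² · (0.2275 + 0.2496) / 0.0169
  = 10.5106 · 0.4771 / 0.0169
  = 296.72
Round up → n = 297 per group.

n = 297 per group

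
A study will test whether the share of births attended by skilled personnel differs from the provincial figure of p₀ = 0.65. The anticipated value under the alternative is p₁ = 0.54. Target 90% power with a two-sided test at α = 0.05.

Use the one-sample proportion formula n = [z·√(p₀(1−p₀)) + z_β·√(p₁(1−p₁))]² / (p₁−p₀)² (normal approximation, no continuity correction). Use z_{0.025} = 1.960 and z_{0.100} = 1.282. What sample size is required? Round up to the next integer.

n = [z_{α/2}·√(p₀q₀) + z_β·√(p₁q₁)]² / (p₁ − p₀)²
  = [1.960·√(0.65·0.35) + 1.282·√(0.54·0.46)]² / (-0.11)²
  = [1.960·0.4770 + 1.282·0.4984]² / 0.0121
  = [1.5738]² / 0.0121
  = 204.70
Round up → n = 205.

n = 205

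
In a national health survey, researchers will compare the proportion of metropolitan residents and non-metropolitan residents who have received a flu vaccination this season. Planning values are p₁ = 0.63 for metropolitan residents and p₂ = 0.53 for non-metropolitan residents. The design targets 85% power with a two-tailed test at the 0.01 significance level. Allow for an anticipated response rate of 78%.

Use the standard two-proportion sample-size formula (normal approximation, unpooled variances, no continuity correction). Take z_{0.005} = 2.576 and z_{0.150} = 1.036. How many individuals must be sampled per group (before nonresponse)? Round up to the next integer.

n = 807 per group

n = (z_{α/2} + z_β)² · [p₁(1−p₁) + p₂(1−p₂)] / (p₁ − p₂)²
  = (2.576 + 1.036)² · (0.63·0.37 + 0.53·0.47) / (0.10)²
  = (3.612)² · (0.2331 + 0.2491) / 0.0100
  = 13.0465 · 0.4822 / 0.0100
  = 629.10
Adjust for 78% response: 629.10 / 0.78 = 806.54.
Round up → n = 807 per group.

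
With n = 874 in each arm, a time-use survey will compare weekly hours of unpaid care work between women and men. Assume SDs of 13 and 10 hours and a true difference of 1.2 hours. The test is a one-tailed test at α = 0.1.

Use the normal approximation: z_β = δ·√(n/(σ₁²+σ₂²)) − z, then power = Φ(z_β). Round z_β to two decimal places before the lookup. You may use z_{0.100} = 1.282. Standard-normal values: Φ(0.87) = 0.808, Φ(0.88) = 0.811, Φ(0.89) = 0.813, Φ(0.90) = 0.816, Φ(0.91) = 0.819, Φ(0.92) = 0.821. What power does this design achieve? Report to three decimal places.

z_β = δ·√(n/(σ₁²+σ₂²)) − z_α
    = 1.2 · √(874/269) − 1.282
    = 1.2 · 1.80252 − 1.282
    = 2.1630 − 1.282 = 0.8810 → 0.88
Power = Φ(0.88) = 0.811.

Power ≈ 0.811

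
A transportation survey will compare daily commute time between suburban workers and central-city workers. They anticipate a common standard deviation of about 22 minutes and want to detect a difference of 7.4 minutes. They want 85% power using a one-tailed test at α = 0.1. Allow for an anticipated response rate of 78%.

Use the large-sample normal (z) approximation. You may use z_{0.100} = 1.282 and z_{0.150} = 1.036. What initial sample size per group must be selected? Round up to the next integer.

n = 122 per group

n = (z_α + z_β)² · (σ₁² + σ₂²) / δ²
  = (1.282 + 1.036)² · (2·22² = 968) / 7.4²
  = 5.3731 · 968 / 54.76
  = 94.98
Adjust for 78% response: 94.98 / 0.78 = 121.77.
Round up → n = 122 per group.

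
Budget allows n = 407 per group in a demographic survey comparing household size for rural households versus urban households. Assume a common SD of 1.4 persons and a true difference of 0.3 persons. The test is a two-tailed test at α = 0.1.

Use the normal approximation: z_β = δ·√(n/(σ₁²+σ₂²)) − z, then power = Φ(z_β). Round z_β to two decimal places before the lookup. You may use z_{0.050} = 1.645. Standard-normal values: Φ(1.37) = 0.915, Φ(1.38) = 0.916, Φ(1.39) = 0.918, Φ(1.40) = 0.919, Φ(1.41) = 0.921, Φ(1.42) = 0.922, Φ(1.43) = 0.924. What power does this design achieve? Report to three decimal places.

Power ≈ 0.921

z_β = δ·√(n/(σ₁²+σ₂²)) − z_{α/2}
    = 0.3 · √(407/3.92) − 1.645
    = 0.3 · 10.18953 − 1.645
    = 3.0569 − 1.645 = 1.4119 → 1.41
Power = Φ(1.41) = 0.921.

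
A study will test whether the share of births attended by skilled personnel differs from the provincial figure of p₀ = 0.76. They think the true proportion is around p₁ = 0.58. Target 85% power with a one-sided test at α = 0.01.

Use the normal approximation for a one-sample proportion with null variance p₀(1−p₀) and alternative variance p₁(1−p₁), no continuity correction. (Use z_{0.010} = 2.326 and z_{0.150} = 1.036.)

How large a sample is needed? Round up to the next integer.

n = [z_α·√(p₀q₀) + z_β·√(p₁q₁)]² / (p₁ − p₀)²
  = [2.326·√(0.76·0.24) + 1.036·√(0.58·0.42)]² / (-0.18)²
  = [2.326·0.4271 + 1.036·0.4936]² / 0.0324
  = [1.5047]² / 0.0324
  = 69.88
Round up → n = 70.

n = 70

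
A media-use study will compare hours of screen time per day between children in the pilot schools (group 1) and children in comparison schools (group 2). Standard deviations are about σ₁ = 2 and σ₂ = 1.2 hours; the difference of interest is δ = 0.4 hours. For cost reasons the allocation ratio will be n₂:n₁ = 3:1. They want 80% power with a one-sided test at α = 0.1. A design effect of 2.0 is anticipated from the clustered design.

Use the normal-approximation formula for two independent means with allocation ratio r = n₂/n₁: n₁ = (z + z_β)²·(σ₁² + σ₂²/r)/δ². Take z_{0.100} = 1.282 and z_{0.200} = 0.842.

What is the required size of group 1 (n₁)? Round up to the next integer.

n₁ = (z_α + z_β)² · (σ₁² + σ₂²/r) / δ²
   = (1.282 + 0.842)² · (2² + 1.2²/3) / 0.4²
   = 4.5114 · (4 + 0.48) / 0.16
   = 4.5114 · 4.48 / 0.16
   = 126.32
Design effect: 2.0 × 126.32 = 252.64.
Round up → n₁ = 253; n₂ = r·n₁ = 3 × 253 = 759.

n₁ = 253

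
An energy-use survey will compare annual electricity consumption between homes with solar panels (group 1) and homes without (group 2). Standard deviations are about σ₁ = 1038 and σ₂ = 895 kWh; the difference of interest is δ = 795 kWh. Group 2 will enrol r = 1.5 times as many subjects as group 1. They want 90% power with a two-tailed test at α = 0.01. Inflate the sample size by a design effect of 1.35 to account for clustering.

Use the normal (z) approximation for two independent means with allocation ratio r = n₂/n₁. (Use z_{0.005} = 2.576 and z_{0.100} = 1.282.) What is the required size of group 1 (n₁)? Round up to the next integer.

n₁ = 52

n₁ = (z_{α/2} + z_β)² · (σ₁² + σ₂²/r) / δ²
   = (2.576 + 1.282)² · (1038² + 895²/1.5) / 795²
   = 14.8842 · (1077444 + 534016.7) / 632025
   = 14.8842 · 1611460.7 / 632025
   = 37.95
Design effect: 1.35 × 37.95 = 51.23.
Round up → n₁ = 52; n₂ = r·n₁ = 1.5 × 52 = 78.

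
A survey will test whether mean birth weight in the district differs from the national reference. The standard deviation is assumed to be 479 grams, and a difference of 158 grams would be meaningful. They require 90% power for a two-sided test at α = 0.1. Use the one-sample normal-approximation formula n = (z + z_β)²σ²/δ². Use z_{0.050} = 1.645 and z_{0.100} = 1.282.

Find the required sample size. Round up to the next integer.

n = 79

n = (z_{α/2} + z_β)² · σ² / δ²
  = (1.645 + 1.282)² · 479² / 158²
  = 8.5673 · 229441 / 24964
  = 78.74
Round up → n = 79.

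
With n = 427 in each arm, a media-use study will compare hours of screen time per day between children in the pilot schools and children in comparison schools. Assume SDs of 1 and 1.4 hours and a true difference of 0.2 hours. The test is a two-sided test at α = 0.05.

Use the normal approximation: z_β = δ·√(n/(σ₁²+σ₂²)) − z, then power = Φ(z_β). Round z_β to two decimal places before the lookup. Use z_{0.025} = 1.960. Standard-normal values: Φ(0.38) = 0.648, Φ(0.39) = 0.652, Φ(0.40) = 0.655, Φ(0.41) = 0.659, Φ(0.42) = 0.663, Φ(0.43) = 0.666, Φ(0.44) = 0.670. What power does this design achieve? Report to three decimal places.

Power ≈ 0.670

z_β = δ·√(n/(σ₁²+σ₂²)) − z_{α/2}
    = 0.2 · √(427/2.96) − 1.960
    = 0.2 · 12.01069 − 1.960
    = 2.4021 − 1.960 = 0.4421 → 0.44
Power = Φ(0.44) = 0.670.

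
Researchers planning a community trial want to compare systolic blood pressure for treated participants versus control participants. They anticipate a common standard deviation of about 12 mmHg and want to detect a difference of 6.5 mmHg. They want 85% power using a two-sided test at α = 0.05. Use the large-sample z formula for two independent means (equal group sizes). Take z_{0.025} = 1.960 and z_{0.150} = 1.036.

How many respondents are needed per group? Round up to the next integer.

n = (z_{α/2} + z_β)² · (σ₁² + σ₂²) / δ²
  = (1.960 + 1.036)² · (2·12² = 288) / 6.5²
  = 8.9760 · 288 / 42.25
  = 61.19
Round up → n = 62 per group.

n = 62 per group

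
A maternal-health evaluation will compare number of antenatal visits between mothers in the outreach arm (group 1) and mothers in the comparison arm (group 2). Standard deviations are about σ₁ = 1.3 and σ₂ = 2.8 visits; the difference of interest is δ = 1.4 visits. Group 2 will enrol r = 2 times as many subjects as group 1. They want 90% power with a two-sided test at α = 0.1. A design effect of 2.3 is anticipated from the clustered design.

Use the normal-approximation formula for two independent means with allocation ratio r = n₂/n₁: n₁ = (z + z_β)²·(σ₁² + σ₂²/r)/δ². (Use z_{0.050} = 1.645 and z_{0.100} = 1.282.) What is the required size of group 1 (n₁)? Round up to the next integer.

n₁ = (z_{α/2} + z_β)² · (σ₁² + σ₂²/r) / δ²
   = (1.645 + 1.282)² · (1.3² + 2.8²/2) / 1.4²
   = 8.5673 · (1.69 + 3.92) / 1.96
   = 8.5673 · 5.61 / 1.96
   = 24.52
Design effect: 2.3 × 24.52 = 56.40.
Round up → n₁ = 57; n₂ = r·n₁ = 2 × 57 = 114.

n₁ = 57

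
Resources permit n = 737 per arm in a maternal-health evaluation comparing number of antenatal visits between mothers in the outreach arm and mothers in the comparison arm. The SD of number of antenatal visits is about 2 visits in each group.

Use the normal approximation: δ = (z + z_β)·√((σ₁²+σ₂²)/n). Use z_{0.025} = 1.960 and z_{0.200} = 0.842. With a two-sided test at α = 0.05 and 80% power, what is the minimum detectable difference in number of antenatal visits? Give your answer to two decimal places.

δ = (z_{α/2} + z_β) · √((σ₁²+σ₂²)/n)
  = (1.960 + 0.842) · √(8/737)
  = 2.802 · √0.01085
  = 2.802 · 0.1042
  = 0.2919

Minimum detectable difference ≈ 0.29 visits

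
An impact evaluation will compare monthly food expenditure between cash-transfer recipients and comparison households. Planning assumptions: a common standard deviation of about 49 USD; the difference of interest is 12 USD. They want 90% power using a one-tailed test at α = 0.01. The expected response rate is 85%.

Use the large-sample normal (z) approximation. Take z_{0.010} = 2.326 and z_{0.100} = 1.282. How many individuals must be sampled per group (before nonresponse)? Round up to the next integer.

n = 511 per group

n = (z_α + z_β)² · (σ₁² + σ₂²) / δ²
  = (2.326 + 1.282)² · (2·49² = 4802) / 12²
  = 13.0177 · 4802 / 144
  = 434.10
Adjust for 85% response: 434.10 / 0.85 = 510.71.
Round up → n = 511 per group.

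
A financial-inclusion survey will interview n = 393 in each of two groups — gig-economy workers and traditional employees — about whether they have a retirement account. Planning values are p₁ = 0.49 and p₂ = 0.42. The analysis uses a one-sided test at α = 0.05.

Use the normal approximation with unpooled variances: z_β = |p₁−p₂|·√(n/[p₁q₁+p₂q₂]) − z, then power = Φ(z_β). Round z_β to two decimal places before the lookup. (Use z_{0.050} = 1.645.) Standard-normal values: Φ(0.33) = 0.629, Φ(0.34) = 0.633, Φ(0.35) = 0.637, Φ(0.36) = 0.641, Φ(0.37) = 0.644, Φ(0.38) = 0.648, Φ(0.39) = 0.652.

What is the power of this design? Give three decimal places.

Power ≈ 0.629

z_β = |p₁−p₂|·√(n/[p₁q₁+p₂q₂]) − z_α
    = 0.07 · √(393/0.4935) − 1.645
    = 0.07 · 28.2197 − 1.645
    = 1.9754 − 1.645 = 0.3304 → 0.33
Power = Φ(0.33) = 0.629.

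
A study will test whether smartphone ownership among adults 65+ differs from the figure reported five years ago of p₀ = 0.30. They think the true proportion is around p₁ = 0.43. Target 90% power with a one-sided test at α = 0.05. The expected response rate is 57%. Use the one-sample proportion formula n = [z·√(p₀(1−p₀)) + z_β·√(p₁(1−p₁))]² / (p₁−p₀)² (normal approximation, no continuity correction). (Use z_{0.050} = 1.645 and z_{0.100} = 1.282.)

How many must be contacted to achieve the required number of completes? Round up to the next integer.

n = [z_α·√(p₀q₀) + z_β·√(p₁q₁)]² / (p₁ − p₀)²
  = [1.645·√(0.30·0.70) + 1.282·√(0.43·0.57)]² / (0.13)²
  = [1.645·0.4583 + 1.282·0.4951]² / 0.0169
  = [1.3885]² / 0.0169
  = 114.08
Adjust for 57% response: 114.08 / 0.57 = 200.14.
Round up → n = 201.

n = 201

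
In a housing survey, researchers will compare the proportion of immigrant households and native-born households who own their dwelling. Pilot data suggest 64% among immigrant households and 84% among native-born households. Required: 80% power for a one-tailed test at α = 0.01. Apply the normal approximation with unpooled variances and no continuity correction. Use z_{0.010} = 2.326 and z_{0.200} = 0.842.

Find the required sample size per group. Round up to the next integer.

n = (z_α + z_β)² · [p₁(1−p₁) + p₂(1−p₂)] / (p₁ − p₂)²
  = (2.326 + 0.842)² · (0.64·0.36 + 0.84·0.16) / (-0.20)²
  = (3.168)² · (0.2304 + 0.1344) / 0.0400
  = 10.0362 · 0.3648 / 0.0400
  = 91.53
Round up → n = 92 per group.

n = 92 per group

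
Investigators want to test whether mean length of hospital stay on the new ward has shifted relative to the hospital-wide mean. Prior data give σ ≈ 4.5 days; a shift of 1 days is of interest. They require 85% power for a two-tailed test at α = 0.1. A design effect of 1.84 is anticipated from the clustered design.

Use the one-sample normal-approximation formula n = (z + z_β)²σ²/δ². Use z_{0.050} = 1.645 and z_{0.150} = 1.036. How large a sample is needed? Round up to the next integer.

n = (z_{α/2} + z_β)² · σ² / δ²
  = (1.645 + 1.036)² · 4.5² / 1²
  = 7.1878 · 20.25 / 1
  = 145.55
Design effect: 1.84 × 145.55 = 267.82.
Round up → n = 268.

n = 268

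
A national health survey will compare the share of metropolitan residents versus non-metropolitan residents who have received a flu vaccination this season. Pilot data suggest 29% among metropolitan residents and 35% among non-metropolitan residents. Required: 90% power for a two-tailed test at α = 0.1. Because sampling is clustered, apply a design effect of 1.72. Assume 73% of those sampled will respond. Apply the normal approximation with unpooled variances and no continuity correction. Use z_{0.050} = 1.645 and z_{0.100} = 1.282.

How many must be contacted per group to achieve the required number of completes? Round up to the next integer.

n = 2431 per group

n = (z_{α/2} + z_β)² · [p₁(1−p₁) + p₂(1−p₂)] / (p₁ − p₂)²
  = (1.645 + 1.282)² · (0.29·0.71 + 0.35·0.65) / (-0.06)²
  = (2.927)² · (0.2059 + 0.2275) / 0.0036
  = 8.5673 · 0.4334 / 0.0036
  = 1031.41
Design effect: 1.72 × 1031.41 = 1774.03.
Adjust for 73% response: 1774.03 / 0.73 = 2430.17.
Round up → n = 2431 per group.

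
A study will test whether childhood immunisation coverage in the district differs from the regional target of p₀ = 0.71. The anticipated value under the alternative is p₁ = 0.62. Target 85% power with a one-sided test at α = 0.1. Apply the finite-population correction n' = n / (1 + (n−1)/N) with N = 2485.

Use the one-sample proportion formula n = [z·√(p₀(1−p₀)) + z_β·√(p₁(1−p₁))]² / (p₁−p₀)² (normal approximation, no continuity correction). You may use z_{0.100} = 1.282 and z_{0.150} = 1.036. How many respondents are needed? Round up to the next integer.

n = [z_α·√(p₀q₀) + z_β·√(p₁q₁)]² / (p₁ − p₀)²
  = [1.282·√(0.71·0.29) + 1.036·√(0.62·0.38)]² / (-0.09)²
  = [1.282·0.4538 + 1.036·0.4854]² / 0.0081
  = [1.0846]² / 0.0081
  = 145.22
Finite-population correction (N = 2485): 145.22 / (1 + (145.22 − 1)/2485) = 137.26.
Round up → n = 138.

n = 138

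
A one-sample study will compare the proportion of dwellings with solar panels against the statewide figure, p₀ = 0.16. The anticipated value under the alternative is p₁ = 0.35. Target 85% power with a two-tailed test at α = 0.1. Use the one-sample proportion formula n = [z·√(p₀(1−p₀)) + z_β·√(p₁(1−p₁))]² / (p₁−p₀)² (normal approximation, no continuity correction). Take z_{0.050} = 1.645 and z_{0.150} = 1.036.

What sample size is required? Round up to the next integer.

n = 34

n = [z_{α/2}·√(p₀q₀) + z_β·√(p₁q₁)]² / (p₁ − p₀)²
  = [1.645·√(0.16·0.84) + 1.036·√(0.35·0.65)]² / (0.19)²
  = [1.645·0.3666 + 1.036·0.4770]² / 0.0361
  = [1.0972]² / 0.0361
  = 33.35
Round up → n = 34.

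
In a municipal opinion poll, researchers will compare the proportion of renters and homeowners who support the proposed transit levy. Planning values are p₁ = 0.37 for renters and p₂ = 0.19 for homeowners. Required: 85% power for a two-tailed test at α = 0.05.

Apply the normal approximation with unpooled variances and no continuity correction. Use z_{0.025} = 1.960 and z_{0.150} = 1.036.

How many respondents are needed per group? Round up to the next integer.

n = (z_{α/2} + z_β)² · [p₁(1−p₁) + p₂(1−p₂)] / (p₁ − p₂)²
  = (1.960 + 1.036)² · (0.37·0.63 + 0.19·0.81) / (0.18)²
  = (2.996)² · (0.2331 + 0.1539) / 0.0324
  = 8.9760 · 0.3870 / 0.0324
  = 107.21
Round up → n = 108 per group.

n = 108 per group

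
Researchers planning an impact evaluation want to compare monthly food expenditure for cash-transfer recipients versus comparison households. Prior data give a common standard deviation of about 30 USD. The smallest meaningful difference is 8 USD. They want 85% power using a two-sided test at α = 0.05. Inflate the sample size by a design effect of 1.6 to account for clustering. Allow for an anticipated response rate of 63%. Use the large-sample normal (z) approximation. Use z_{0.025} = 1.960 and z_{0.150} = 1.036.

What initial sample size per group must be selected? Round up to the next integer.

n = 642 per group

n = (z_{α/2} + z_β)² · (σ₁² + σ₂²) / δ²
  = (1.960 + 1.036)² · (2·30² = 1800) / 8²
  = 8.9760 · 1800 / 64
  = 252.45
Design effect: 1.6 × 252.45 = 403.92.
Adjust for 63% response: 403.92 / 0.63 = 641.14.
Round up → n = 642 per group.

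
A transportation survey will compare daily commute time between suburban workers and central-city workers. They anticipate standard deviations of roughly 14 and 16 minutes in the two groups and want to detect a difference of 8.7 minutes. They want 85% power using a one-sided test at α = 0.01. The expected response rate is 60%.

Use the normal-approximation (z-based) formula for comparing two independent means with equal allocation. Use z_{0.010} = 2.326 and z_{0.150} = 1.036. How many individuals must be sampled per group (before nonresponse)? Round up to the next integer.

n = 113 per group

n = (z_α + z_β)² · (σ₁² + σ₂²) / δ²
  = (2.326 + 1.036)² · (14² + 16² = 452) / 8.7²
  = 11.3030 · 452 / 75.69
  = 67.50
Adjust for 60% response: 67.50 / 0.60 = 112.50.
Round up → n = 113 per group.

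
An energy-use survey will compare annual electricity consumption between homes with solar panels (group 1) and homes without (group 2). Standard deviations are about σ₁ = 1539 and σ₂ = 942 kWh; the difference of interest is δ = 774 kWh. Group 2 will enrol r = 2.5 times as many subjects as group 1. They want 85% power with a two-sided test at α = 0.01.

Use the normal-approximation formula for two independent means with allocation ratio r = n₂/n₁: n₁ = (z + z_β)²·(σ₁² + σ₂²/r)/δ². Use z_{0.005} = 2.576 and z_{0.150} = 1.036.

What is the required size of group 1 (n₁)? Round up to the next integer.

n₁ = 60

n₁ = (z_{α/2} + z_β)² · (σ₁² + σ₂²/r) / δ²
   = (2.576 + 1.036)² · (1539² + 942²/2.5) / 774²
   = 13.0465 · (2368521 + 354945.6) / 599076
   = 13.0465 · 2723466.6 / 599076
   = 59.31
Round up → n₁ = 60; n₂ = r·n₁ = 2.5 × 60 = 150.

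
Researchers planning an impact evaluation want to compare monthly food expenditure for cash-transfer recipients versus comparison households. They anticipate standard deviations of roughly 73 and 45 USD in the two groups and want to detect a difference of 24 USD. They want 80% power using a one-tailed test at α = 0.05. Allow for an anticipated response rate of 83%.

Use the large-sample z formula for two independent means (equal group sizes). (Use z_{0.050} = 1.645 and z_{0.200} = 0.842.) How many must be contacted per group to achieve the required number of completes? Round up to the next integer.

n = 96 per group

n = (z_α + z_β)² · (σ₁² + σ₂²) / δ²
  = (1.645 + 0.842)² · (73² + 45² = 7354) / 24²
  = 6.1852 · 7354 / 576
  = 78.97
Adjust for 83% response: 78.97 / 0.83 = 95.14.
Round up → n = 96 per group.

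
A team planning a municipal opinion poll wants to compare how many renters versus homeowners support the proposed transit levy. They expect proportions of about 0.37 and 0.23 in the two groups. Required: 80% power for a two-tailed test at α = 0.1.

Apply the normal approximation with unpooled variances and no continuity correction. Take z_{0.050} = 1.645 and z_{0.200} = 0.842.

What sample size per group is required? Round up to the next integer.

n = 130 per group

n = (z_{α/2} + z_β)² · [p₁(1−p₁) + p₂(1−p₂)] / (p₁ − p₂)²
  = (1.645 + 0.842)² · (0.37·0.63 + 0.23·0.77) / (0.14)²
  = (2.487)² · (0.2331 + 0.1771) / 0.0196
  = 6.1852 · 0.4102 / 0.0196
  = 129.45
Round up → n = 130 per group.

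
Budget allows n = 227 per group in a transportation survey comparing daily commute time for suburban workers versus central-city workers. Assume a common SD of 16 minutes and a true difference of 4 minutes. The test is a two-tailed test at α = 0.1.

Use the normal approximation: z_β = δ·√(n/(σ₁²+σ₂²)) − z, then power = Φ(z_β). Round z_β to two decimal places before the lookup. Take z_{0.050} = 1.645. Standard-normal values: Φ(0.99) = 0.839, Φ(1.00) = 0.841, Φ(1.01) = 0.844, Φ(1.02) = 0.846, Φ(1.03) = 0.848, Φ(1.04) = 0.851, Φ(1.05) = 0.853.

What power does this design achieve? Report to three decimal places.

z_β = δ·√(n/(σ₁²+σ₂²)) − z_{α/2}
    = 4 · √(227/512) − 1.645
    = 4 · 0.66585 − 1.645
    = 2.6634 − 1.645 = 1.0184 → 1.02
Power = Φ(1.02) = 0.846.

Power ≈ 0.846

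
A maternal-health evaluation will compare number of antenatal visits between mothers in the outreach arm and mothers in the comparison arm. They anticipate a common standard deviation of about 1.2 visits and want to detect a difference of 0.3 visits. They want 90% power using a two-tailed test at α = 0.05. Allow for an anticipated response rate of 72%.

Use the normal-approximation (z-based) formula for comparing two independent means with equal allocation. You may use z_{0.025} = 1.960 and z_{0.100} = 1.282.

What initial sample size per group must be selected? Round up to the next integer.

n = 468 per group

n = (z_{α/2} + z_β)² · (σ₁² + σ₂²) / δ²
  = (1.960 + 1.282)² · (2·1.2² = 2.88) / 0.3²
  = 10.5106 · 2.88 / 0.09
  = 336.34
Adjust for 72% response: 336.34 / 0.72 = 467.14.
Round up → n = 468 per group.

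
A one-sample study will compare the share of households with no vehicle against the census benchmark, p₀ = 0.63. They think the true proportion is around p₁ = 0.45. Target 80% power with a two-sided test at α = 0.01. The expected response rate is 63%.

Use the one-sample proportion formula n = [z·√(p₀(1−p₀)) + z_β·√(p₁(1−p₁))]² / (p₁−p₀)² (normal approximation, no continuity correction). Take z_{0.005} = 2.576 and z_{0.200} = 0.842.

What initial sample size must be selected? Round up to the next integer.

n = [z_{α/2}·√(p₀q₀) + z_β·√(p₁q₁)]² / (p₁ − p₀)²
  = [2.576·√(0.63·0.37) + 0.842·√(0.45·0.55)]² / (-0.18)²
  = [2.576·0.4828 + 0.842·0.4975]² / 0.0324
  = [1.6626]² / 0.0324
  = 85.32
Adjust for 63% response: 85.32 / 0.63 = 135.42.
Round up → n = 136.

n = 136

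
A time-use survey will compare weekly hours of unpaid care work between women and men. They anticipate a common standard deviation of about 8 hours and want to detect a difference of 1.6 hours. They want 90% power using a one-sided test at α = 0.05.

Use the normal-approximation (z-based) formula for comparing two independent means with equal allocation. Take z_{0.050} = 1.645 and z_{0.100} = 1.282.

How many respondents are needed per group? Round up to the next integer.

n = 429 per group

n = (z_α + z_β)² · (σ₁² + σ₂²) / δ²
  = (1.645 + 1.282)² · (2·8² = 128) / 1.6²
  = 8.5673 · 128 / 2.56
  = 428.37
Round up → n = 429 per group.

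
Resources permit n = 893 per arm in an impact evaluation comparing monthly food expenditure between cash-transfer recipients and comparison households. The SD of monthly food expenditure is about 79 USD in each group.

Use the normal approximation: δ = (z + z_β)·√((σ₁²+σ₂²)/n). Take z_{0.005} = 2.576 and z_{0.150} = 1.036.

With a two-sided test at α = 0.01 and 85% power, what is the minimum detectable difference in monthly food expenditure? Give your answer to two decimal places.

Minimum detectable difference ≈ 13.50 USD

δ = (z_{α/2} + z_β) · √((σ₁²+σ₂²)/n)
  = (2.576 + 1.036) · √(12482/893)
  = 3.612 · √13.9776
  = 3.612 · 3.7387
  = 13.5041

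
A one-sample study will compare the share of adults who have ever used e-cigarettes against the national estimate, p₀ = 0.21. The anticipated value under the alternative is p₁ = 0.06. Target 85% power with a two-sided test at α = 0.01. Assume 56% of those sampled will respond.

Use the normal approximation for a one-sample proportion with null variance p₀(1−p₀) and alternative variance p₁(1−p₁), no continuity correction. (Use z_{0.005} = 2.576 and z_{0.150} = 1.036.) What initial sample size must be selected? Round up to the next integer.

n = [z_{α/2}·√(p₀q₀) + z_β·√(p₁q₁)]² / (p₁ − p₀)²
  = [2.576·√(0.21·0.79) + 1.036·√(0.06·0.94)]² / (-0.15)²
  = [2.576·0.4073 + 1.036·0.2375]² / 0.0225
  = [1.2953]² / 0.0225
  = 74.56
Adjust for 56% response: 74.56 / 0.56 = 133.15.
Round up → n = 134.

n = 134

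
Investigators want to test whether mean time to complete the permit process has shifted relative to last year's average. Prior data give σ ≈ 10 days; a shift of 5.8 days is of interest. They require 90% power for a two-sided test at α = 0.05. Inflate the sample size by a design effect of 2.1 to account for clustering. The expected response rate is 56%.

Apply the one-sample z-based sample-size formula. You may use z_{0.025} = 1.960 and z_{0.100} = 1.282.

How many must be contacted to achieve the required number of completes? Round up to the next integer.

n = (z_{α/2} + z_β)² · σ² / δ²
  = (1.960 + 1.282)² · 10² / 5.8²
  = 10.5106 · 100 / 33.64
  = 31.24
Design effect: 2.1 × 31.24 = 65.61.
Adjust for 56% response: 65.61 / 0.56 = 117.17.
Round up → n = 118.

n = 118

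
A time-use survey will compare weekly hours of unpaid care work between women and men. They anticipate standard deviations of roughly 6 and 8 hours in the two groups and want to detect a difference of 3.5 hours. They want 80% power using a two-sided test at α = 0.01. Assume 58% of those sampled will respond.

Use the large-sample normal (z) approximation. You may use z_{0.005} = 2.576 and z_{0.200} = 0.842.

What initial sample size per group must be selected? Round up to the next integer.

n = (z_{α/2} + z_β)² · (σ₁² + σ₂²) / δ²
  = (2.576 + 0.842)² · (6² + 8² = 100) / 3.5²
  = 11.6827 · 100 / 12.25
  = 95.37
Adjust for 58% response: 95.37 / 0.58 = 164.43.
Round up → n = 165 per group.

n = 165 per group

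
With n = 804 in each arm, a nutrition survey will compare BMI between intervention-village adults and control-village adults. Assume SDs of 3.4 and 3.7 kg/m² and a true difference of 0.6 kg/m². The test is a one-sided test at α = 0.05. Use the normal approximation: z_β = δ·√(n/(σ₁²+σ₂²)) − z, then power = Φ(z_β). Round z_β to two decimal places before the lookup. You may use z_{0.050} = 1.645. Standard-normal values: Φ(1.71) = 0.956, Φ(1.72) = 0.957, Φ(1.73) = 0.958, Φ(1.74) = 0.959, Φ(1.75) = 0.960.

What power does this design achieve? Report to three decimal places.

z_β = δ·√(n/(σ₁²+σ₂²)) − z_α
    = 0.6 · √(804/25.25) − 1.645
    = 0.6 · 5.64283 − 1.645
    = 3.3857 − 1.645 = 1.7407 → 1.74
Power = Φ(1.74) = 0.959.

Power ≈ 0.959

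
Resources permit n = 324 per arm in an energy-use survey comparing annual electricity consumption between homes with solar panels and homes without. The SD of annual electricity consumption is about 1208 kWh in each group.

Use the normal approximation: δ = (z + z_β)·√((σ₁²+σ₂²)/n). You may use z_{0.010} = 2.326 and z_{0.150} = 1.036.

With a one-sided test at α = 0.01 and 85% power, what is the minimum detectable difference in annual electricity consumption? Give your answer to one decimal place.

δ = (z_α + z_β) · √((σ₁²+σ₂²)/n)
  = (2.326 + 1.036) · √(2918528/324)
  = 3.362 · √9007.8
  = 3.362 · 94.9094
  = 319.0855

Minimum detectable difference ≈ 319.1 kWh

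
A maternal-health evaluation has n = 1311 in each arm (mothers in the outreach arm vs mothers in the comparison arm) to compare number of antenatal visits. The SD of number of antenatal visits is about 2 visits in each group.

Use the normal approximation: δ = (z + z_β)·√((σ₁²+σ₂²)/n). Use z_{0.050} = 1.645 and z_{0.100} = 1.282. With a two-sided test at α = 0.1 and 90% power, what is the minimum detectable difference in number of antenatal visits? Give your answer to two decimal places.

Minimum detectable difference ≈ 0.23 visits

δ = (z_{α/2} + z_β) · √((σ₁²+σ₂²)/n)
  = (1.645 + 1.282) · √(8/1311)
  = 2.927 · √0.0061
  = 2.927 · 0.0781
  = 0.2286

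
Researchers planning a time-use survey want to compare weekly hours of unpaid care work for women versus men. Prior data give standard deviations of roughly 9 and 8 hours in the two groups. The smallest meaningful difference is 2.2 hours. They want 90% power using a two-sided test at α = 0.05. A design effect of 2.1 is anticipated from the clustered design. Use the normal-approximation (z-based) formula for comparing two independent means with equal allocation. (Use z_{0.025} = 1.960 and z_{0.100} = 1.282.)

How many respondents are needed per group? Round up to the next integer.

n = (z_{α/2} + z_β)² · (σ₁² + σ₂²) / δ²
  = (1.960 + 1.282)² · (9² + 8² = 145) / 2.2²
  = 10.5106 · 145 / 4.84
  = 314.88
Design effect: 2.1 × 314.88 = 661.25.
Round up → n = 662 per group.

n = 662 per group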